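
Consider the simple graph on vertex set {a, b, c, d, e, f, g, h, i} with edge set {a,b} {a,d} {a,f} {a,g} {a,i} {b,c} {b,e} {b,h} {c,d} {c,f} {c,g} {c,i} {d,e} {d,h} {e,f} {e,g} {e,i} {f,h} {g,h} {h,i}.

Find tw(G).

4

A width-4 tree decomposition is:
Bags: B1 = {a, c, e, h, i}  B2 = {a, b, c, e, h}  B3 = {a, c, e, f, h}  B4 = {a, c, d, e, h}  B5 = {a, c, e, g, h}
Tree: B1–B2, B2–B3, B3–B4, B4–B5
Each bag holds 5 vertices, so the decomposition has width 4, which upper-bounds the treewidth. For the lower bound: the 5 vertex sets {c,i}, {b,e}, {a,f}, {h}, {d} are disjoint, each induces a connected subgraph, and every pair is joined by at least one edge of G. Contracting each set to a single vertex therefore yields K_{5} as a minor, and since treewidth is minor-monotone, tw(G) ≥ tw(K_{5}) = 4. The upper and lower bounds meet at 4, so that is the treewidth.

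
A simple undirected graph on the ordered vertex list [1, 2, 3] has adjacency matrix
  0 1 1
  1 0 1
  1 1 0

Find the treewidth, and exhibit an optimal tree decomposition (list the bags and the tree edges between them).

Treewidth 2.
One optimal decomposition is:
Bags: B1 = {1, 2, 3}
Tree: (single bag)

A single bag containing all 3 vertices is trivially a valid decomposition of width 2. On the other hand G contains the 3-clique {1, 2, 3}. A clique must lie in a single bag of any decomposition, so no decomposition can have width below 2. Combining the bounds, tw(G) = 2.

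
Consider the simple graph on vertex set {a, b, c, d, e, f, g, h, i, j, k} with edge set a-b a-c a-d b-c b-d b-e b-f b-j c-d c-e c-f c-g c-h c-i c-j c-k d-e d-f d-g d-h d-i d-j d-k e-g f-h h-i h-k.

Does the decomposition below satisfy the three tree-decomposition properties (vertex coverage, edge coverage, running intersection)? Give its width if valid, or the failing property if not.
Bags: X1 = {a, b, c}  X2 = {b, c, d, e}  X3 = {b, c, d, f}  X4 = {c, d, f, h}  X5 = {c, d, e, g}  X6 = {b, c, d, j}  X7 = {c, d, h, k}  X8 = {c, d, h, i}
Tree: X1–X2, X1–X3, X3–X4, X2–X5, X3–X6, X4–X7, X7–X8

A tree decomposition must satisfy three properties: every vertex lies in some bag; for every edge, both endpoints lie together in some bag; and for every vertex, the bags containing it form a connected subtree. Here edge (d,a) lies in no bag, so the decomposition is invalid.

No — edge (d,a) lies in no bag.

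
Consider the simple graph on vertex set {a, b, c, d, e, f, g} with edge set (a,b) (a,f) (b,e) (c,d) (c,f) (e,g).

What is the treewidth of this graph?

1

A width-1 tree decomposition is:
Bags: B1 = {c, d}  B2 = {c, f}  B3 = {a, f}  B4 = {a, b}  B5 = {b, e}  B6 = {e, g}
Tree: B1–B2, B2–B3, B3–B4, B4–B5, B5–B6
Each bag holds 2 vertices, so the decomposition has width 1, which upper-bounds the treewidth. Since G has at least one edge (e.g. d–c), it is not an edgeless graph, so tw(G) ≥ 1. The upper and lower bounds meet at 1, so that is the treewidth.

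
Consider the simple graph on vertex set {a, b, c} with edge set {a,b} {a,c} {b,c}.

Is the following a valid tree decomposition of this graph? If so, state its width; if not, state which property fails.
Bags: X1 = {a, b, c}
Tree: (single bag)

Yes; width 2.

Every vertex of G appears in some bag (union = {a, b, c}); every edge is covered by a bag; and for each vertex v the set of bags containing v is connected in the bag tree. The decomposition is therefore valid. The largest bag has 3 vertices, so the width is 2.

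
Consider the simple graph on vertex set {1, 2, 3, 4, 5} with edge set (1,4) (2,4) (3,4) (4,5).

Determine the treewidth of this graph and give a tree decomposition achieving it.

The largest bag has 2 vertices, giving width 1; this decomposition certifies tw(G) ≤ 1. Since G has at least one edge (e.g. 3–4), it is not an edgeless graph, so tw(G) ≥ 1. The upper and lower bounds meet at 1, so that is the treewidth.

Treewidth 1.
One such decomposition:
Bags: B1 = {3, 4}  B2 = {4, 5}  B3 = {2, 4}  B4 = {1, 4}
Tree: B1–B2, B2–B3, B2–B4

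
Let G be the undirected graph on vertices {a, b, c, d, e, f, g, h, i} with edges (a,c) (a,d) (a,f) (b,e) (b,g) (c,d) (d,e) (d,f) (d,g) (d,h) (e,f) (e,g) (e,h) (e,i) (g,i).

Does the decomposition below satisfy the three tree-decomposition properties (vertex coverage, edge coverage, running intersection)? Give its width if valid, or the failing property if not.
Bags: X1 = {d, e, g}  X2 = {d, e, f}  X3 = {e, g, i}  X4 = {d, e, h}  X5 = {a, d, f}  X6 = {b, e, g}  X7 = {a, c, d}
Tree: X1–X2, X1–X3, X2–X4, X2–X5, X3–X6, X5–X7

Vertex coverage: the bags together contain {a, b, c, d, e, f, g, h, i}, the full vertex set. Edge coverage: each edge of G has both endpoints in at least one bag. Running intersection: for every vertex, the bags containing it form a connected subtree. All three properties hold, so this is a valid tree decomposition of width max|bag| − 1 = 2, and hence tw(G) ≤ 2.

Yes; width 2.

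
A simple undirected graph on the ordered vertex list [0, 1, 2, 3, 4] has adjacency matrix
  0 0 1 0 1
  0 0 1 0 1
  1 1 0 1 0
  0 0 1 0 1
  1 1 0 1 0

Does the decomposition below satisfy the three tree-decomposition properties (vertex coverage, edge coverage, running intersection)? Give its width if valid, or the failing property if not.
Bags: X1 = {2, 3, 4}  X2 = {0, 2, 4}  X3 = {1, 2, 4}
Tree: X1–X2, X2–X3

Every vertex of G appears in some bag (union = {0, 1, 2, 3, 4}); every edge is covered by a bag; and for each vertex v the set of bags containing v is connected in the bag tree. The decomposition is therefore valid. The largest bag has 3 vertices, so the width is 2.

Yes; width 2.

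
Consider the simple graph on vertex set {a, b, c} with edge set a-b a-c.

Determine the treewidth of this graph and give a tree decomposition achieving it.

Treewidth 1.
One optimal decomposition is:
Bags: B1 = {a, c}  B2 = {a, b}
Tree: B1–B2

Each bag holds 2 vertices, so the decomposition has width 1, which upper-bounds the treewidth. G has an edge, so its treewidth is at least 1. Combining the bounds, tw(G) = 1.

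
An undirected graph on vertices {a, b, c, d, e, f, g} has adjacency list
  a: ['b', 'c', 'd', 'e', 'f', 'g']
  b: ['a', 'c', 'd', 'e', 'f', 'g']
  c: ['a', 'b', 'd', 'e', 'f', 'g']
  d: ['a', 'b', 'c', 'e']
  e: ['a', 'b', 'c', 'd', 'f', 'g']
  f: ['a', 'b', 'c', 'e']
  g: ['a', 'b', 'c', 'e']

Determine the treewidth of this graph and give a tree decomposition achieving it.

The largest bag has 5 vertices, giving width 4; this decomposition certifies tw(G) ≤ 4. For the lower bound, the 5 vertices {a, b, c, d, e} are pairwise adjacent, and any tree decomposition puts a clique entirely inside one bag — forcing width ≥ 4. Hence tw(G) = 4 exactly.

Treewidth 4.
One such decomposition:
Bags: B1 = {a, b, c, d, e}  B2 = {a, b, c, e, g}  B3 = {a, b, c, e, f}
Tree: B1–B2, B1–B3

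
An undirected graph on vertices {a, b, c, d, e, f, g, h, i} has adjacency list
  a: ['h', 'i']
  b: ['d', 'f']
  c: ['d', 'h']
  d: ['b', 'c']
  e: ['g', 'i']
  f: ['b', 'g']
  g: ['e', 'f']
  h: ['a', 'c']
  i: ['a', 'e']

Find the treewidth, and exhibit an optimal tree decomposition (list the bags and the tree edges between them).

Treewidth 2.
Bags: B1 = {c, d, h}  B2 = {b, d, h}  B3 = {b, f, h}  B4 = {f, g, h}  B5 = {e, g, h}  B6 = {e, h, i}  B7 = {a, h, i}
Tree: B1–B2, B2–B3, B3–B4, B4–B5, B5–B6, B6–B7

The largest bag has 3 vertices, giving width 2; this decomposition certifies tw(G) ≤ 2. Since h–c–d–b–f–g–e–i–a–h is a cycle in G, G is not acyclic. Forests are exactly the graphs of treewidth ≤ 1, so tw(G) ≥ 2. The upper and lower bounds meet at 2, so that is the treewidth.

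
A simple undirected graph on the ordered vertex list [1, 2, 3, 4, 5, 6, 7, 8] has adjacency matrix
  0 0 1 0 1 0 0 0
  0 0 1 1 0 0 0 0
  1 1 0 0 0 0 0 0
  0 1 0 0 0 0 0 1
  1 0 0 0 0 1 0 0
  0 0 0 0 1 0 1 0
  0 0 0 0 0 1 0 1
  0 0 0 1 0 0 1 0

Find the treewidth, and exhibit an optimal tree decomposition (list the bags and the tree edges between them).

Treewidth 2.
One optimal decomposition is:
Bags: B1 = {2, 4, 8}  B2 = {2, 3, 8}  B3 = {1, 3, 8}  B4 = {1, 5, 8}  B5 = {5, 6, 8}  B6 = {6, 7, 8}
Tree: B1–B2, B2–B3, B3–B4, B4–B5, B5–B6

Each bag holds 3 vertices, so the decomposition has width 2, which upper-bounds the treewidth. The edges 8–4–2–3–1–5–6–7–8 form a cycle, so G is not a tree and its treewidth is at least 2. Therefore the treewidth is 2.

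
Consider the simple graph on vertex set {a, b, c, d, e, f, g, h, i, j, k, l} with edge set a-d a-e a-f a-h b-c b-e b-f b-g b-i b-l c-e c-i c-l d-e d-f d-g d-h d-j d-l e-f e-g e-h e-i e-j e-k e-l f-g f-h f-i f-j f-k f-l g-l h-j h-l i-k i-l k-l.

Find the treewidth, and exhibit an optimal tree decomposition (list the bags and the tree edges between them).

Every bag has size at most 5, so the width is 5 − 1 = 4 and tw(G) ≤ 4. Conversely, {b, c, e, i, l} is a clique of size 5, and the vertices of any clique must share a bag in every tree decomposition; so some bag has ≥ 5 vertices and tw(G) ≥ 4. The upper and lower bounds meet at 4, so that is the treewidth.

Treewidth 4.
One such decomposition:
Bags: B1 = {d, e, f, g, l}  B2 = {b, e, f, g, l}  B3 = {d, e, f, h, l}  B4 = {a, d, e, f, h}  B5 = {b, e, f, i, l}  B6 = {b, c, e, i, l}  B7 = {e, f, i, k, l}  B8 = {d, e, f, h, j}
Tree: B1–B2, B1–B3, B3–B4, B2–B5, B5–B6, B5–B7, B4–B8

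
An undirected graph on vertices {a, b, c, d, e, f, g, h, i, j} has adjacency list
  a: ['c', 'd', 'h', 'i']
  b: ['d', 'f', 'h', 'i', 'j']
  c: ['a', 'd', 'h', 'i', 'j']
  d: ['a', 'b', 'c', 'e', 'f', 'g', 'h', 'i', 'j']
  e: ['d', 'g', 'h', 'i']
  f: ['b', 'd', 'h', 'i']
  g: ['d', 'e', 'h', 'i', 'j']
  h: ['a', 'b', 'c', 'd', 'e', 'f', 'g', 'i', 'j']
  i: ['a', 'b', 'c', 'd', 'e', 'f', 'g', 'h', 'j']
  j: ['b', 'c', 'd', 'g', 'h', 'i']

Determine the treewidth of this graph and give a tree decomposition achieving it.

Every bag has size at most 5, so the width is 5 − 1 = 4 and tw(G) ≤ 4. On the other hand G contains the 5-clique {a, c, d, h, i}. A clique must lie in a single bag of any decomposition, so no decomposition can have width below 4. The upper and lower bounds meet at 4, so that is the treewidth.

Treewidth 4.
One optimal decomposition is:
Bags: B1 = {c, d, h, i, j}  B2 = {b, d, h, i, j}  B3 = {d, g, h, i, j}  B4 = {b, d, f, h, i}  B5 = {a, c, d, h, i}  B6 = {d, e, g, h, i}
Tree: B1–B2, B1–B3, B2–B4, B1–B5, B3–B6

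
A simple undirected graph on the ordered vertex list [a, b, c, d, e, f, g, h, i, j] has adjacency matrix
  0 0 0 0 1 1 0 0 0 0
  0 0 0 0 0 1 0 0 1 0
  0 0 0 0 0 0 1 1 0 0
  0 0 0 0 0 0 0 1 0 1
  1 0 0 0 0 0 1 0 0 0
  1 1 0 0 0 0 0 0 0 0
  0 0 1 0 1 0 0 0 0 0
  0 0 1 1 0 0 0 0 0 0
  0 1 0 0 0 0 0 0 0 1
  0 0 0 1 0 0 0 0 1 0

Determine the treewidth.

A width-2 tree decomposition is:
Bags: B1 = {c, g, h}  B2 = {e, g, h}  B3 = {a, e, h}  B4 = {a, f, h}  B5 = {b, f, h}  B6 = {b, h, i}  B7 = {h, i, j}  B8 = {d, h, j}
Tree: B1–B2, B2–B3, B3–B4, B4–B5, B5–B6, B6–B7, B7–B8
Each bag holds 3 vertices, so the decomposition has width 2, which upper-bounds the treewidth. Since h–c–g–e–a–f–b–i–j–d–h is a cycle in G, G is not acyclic. Forests are exactly the graphs of treewidth ≤ 1, so tw(G) ≥ 2. Combining the bounds, tw(G) = 2.

2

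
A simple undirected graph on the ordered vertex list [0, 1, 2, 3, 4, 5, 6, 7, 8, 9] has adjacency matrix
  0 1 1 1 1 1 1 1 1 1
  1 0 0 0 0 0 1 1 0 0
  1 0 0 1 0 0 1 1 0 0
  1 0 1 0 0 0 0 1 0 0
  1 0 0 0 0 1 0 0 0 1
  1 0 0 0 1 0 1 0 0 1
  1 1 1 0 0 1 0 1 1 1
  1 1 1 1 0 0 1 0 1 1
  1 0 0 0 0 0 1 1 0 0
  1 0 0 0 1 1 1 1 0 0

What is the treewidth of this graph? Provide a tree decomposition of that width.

Treewidth 3.
One optimal decomposition is:
Bags: B1 = {0, 1, 6, 7}  B2 = {0, 6, 7, 9}  B3 = {0, 5, 6, 9}  B4 = {0, 2, 6, 7}  B5 = {0, 4, 5, 9}  B6 = {0, 2, 3, 7}  B7 = {0, 6, 7, 8}
Tree: B1–B2, B2–B3, B2–B4, B3–B5, B4–B6, B2–B7

Every bag has size at most 4, so the width is 4 − 1 = 3 and tw(G) ≤ 3. For the lower bound, the 4 vertices {0, 2, 3, 7} are pairwise adjacent, and any tree decomposition puts a clique entirely inside one bag — forcing width ≥ 3. The upper and lower bounds meet at 3, so that is the treewidth.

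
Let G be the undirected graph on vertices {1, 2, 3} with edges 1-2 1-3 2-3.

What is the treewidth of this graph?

2

A width-2 tree decomposition is:
Bags: B1 = {1, 2, 3}
Tree: (single bag)
With just one bag of size 3, the width is 3 − 1 = 2, so tw(G) ≤ 2. For the lower bound, the 3 vertices {1, 2, 3} are pairwise adjacent, and any tree decomposition puts a clique entirely inside one bag — forcing width ≥ 2. Hence tw(G) = 2 exactly.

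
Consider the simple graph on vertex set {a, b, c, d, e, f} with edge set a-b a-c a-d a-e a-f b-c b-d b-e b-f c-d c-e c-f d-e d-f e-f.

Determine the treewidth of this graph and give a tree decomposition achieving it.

Treewidth 5.
Bags: B1 = {a, b, c, d, e, f}
Tree: (single bag)

With just one bag of size 6, the width is 6 − 1 = 5, so tw(G) ≤ 5. For the lower bound, the 6 vertices {a, b, c, d, e, f} are pairwise adjacent, and any tree decomposition puts a clique entirely inside one bag — forcing width ≥ 5. Therefore the treewidth is 5.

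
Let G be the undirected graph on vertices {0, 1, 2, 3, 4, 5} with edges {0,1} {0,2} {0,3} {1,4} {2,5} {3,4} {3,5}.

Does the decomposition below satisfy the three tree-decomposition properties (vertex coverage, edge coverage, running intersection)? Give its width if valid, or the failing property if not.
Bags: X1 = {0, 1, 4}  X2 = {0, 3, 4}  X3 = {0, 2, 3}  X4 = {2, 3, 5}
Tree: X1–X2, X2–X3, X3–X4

Yes; width 2.

Vertex coverage: the bags together contain {0, 1, 2, 3, 4, 5}, the full vertex set. Edge coverage: each edge of G has both endpoints in at least one bag. Running intersection: for every vertex, the bags containing it form a connected subtree. All three properties hold, so this is a valid tree decomposition of width max|bag| − 1 = 2, and hence tw(G) ≤ 2.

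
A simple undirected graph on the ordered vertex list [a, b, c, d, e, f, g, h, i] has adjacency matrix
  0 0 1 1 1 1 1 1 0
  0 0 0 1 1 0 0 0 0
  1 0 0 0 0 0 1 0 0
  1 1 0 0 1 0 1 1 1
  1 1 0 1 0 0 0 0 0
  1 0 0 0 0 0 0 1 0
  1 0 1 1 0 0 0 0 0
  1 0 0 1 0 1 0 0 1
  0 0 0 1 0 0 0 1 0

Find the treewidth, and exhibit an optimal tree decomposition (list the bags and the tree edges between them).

Treewidth 2.
Bags: B1 = {a, d, g}  B2 = {a, d, h}  B3 = {a, f, h}  B4 = {d, h, i}  B5 = {a, c, g}  B6 = {a, d, e}  B7 = {b, d, e}
Tree: B1–B2, B2–B3, B2–B4, B1–B5, B2–B6, B6–B7

The largest bag has 3 vertices, giving width 2; this decomposition certifies tw(G) ≤ 2. Conversely, {a, d, g} is a clique of size 3, and the vertices of any clique must share a bag in every tree decomposition; so some bag has ≥ 3 vertices and tw(G) ≥ 2. Combining the bounds, tw(G) = 2.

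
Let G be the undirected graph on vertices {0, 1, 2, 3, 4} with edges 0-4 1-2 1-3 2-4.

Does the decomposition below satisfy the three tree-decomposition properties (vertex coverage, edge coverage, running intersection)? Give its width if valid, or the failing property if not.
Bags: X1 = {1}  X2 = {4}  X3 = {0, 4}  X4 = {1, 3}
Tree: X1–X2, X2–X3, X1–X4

No — vertex 2 appears in no bag.

A tree decomposition must satisfy three properties: every vertex lies in some bag; for every edge, both endpoints lie together in some bag; and for every vertex, the bags containing it form a connected subtree. Here vertex 2 appears in no bag, so the decomposition is invalid.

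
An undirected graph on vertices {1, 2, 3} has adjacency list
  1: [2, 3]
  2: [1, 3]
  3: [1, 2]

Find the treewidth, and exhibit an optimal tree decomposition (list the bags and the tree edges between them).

Treewidth 2.
One such decomposition:
Bags: B1 = {1, 2, 3}
Tree: (single bag)

A single bag containing all 3 vertices is trivially a valid decomposition of width 2. On the other hand G contains the 3-clique {1, 2, 3}. A clique must lie in a single bag of any decomposition, so no decomposition can have width below 2. Hence tw(G) = 2 exactly.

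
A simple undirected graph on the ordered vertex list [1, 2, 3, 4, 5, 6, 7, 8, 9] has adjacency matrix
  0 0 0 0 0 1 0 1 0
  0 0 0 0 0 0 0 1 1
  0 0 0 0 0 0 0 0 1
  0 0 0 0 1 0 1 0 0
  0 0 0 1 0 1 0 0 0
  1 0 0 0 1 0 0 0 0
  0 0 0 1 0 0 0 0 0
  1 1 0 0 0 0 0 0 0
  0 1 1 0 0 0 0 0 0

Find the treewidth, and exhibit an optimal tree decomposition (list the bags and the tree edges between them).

Each bag holds 2 vertices, so the decomposition has width 1, which upper-bounds the treewidth. Since G has at least one edge (e.g. 3–9), it is not an edgeless graph, so tw(G) ≥ 1. Combining the bounds, tw(G) = 1.

Treewidth 1.
One such decomposition:
Bags: B1 = {3, 9}  B2 = {2, 9}  B3 = {2, 8}  B4 = {1, 8}  B5 = {1, 6}  B6 = {5, 6}  B7 = {4, 5}  B8 = {4, 7}
Tree: B1–B2, B2–B3, B3–B4, B4–B5, B5–B6, B6–B7, B7–B8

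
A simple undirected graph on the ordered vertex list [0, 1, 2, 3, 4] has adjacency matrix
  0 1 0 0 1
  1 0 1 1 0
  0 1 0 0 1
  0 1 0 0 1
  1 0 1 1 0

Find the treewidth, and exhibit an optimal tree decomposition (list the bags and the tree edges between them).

Each bag holds 3 vertices, so the decomposition has width 2, which upper-bounds the treewidth. For the lower bound, G contains the cycle 0–4–2–1–0, so G is not a forest; only forests have treewidth ≤ 1, hence tw(G) ≥ 2. Combining the bounds, tw(G) = 2.

Treewidth 2.
Bags: B1 = {0, 1, 4}  B2 = {1, 2, 4}  B3 = {1, 3, 4}
Tree: B1–B2, B2–B3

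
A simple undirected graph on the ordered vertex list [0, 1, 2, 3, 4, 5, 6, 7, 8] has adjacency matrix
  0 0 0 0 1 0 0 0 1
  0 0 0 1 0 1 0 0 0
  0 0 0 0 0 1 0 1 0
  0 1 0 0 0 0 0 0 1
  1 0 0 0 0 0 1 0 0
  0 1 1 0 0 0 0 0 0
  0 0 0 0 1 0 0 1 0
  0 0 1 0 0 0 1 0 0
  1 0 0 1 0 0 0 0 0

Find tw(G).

2

A width-2 tree decomposition is:
Bags: B1 = {1, 2, 5}  B2 = {1, 2, 3}  B3 = {2, 3, 8}  B4 = {0, 2, 8}  B5 = {0, 2, 4}  B6 = {2, 4, 6}  B7 = {2, 6, 7}
Tree: B1–B2, B2–B3, B3–B4, B4–B5, B5–B6, B6–B7
Each bag holds 3 vertices, so the decomposition has width 2, which upper-bounds the treewidth. Since 2–5–1–3–8–0–4–6–7–2 is a cycle in G, G is not acyclic. Forests are exactly the graphs of treewidth ≤ 1, so tw(G) ≥ 2. Hence tw(G) = 2 exactly.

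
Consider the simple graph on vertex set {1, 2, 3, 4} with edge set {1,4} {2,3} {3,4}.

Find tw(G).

1

A width-1 tree decomposition is:
Bags: B1 = {1, 4}  B2 = {3, 4}  B3 = {2, 3}
Tree: B1–B2, B2–B3
The largest bag has 2 vertices, giving width 1; this decomposition certifies tw(G) ≤ 1. G has an edge, so its treewidth is at least 1. Combining the bounds, tw(G) = 1.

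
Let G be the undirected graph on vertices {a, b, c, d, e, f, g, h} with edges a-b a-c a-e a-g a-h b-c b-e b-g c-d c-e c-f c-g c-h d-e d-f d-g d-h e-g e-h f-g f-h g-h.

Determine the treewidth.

4

A width-4 tree decomposition is:
Bags: B1 = {c, d, e, g, h}  B2 = {a, c, e, g, h}  B3 = {c, d, f, g, h}  B4 = {a, b, c, e, g}
Tree: B1–B2, B1–B3, B2–B4
The largest bag has 5 vertices, giving width 4; this decomposition certifies tw(G) ≤ 4. Conversely, {c, d, e, g, h} is a clique of size 5, and the vertices of any clique must share a bag in every tree decomposition; so some bag has ≥ 5 vertices and tw(G) ≥ 4. Combining the bounds, tw(G) = 4.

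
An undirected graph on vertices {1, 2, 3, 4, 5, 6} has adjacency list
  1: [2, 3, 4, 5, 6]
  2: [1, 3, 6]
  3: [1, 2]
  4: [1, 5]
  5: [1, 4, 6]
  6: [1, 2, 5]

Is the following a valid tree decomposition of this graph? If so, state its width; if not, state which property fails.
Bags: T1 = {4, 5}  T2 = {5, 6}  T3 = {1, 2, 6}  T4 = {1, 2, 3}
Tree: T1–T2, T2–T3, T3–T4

No — edge (1,5) lies in no bag.

A tree decomposition must satisfy three properties: every vertex lies in some bag; for every edge, both endpoints lie together in some bag; and for every vertex, the bags containing it form a connected subtree. Here edge (1,5) lies in no bag, so the decomposition is invalid.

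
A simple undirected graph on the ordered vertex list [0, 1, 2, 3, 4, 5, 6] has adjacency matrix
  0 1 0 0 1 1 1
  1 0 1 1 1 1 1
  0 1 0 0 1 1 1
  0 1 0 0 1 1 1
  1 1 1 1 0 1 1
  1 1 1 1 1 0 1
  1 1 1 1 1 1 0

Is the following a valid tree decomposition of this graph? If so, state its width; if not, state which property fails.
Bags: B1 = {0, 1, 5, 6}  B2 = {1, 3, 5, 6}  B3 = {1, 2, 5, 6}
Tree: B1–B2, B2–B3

A tree decomposition must satisfy three properties: every vertex lies in some bag; for every edge, both endpoints lie together in some bag; and for every vertex, the bags containing it form a connected subtree. Here vertex 4 appears in no bag, so the decomposition is invalid.

No — vertex 4 appears in no bag.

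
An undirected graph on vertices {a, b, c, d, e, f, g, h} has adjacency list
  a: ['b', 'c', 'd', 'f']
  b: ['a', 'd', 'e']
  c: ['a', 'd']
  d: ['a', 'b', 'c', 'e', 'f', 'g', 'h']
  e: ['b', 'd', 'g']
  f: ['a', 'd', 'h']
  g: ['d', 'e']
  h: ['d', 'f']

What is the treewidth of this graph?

A width-2 tree decomposition is:
Bags: B1 = {b, d, e}  B2 = {d, e, g}  B3 = {a, b, d}  B4 = {a, d, f}  B5 = {a, c, d}  B6 = {d, f, h}
Tree: B1–B2, B1–B3, B3–B4, B4–B5, B4–B6
Each bag holds 3 vertices, so the decomposition has width 2, which upper-bounds the treewidth. For the lower bound, the 3 vertices {d, e, g} are pairwise adjacent, and any tree decomposition puts a clique entirely inside one bag — forcing width ≥ 2. The upper and lower bounds meet at 2, so that is the treewidth.

2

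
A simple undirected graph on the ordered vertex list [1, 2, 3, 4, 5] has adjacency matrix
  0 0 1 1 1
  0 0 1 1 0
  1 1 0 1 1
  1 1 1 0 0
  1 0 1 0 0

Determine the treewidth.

A width-2 tree decomposition is:
Bags: B1 = {1, 3, 4}  B2 = {1, 3, 5}  B3 = {2, 3, 4}
Tree: B1–B2, B1–B3
Each bag holds 3 vertices, so the decomposition has width 2, which upper-bounds the treewidth. On the other hand G contains the 3-clique {1, 3, 4}. A clique must lie in a single bag of any decomposition, so no decomposition can have width below 2. Therefore the treewidth is 2.

2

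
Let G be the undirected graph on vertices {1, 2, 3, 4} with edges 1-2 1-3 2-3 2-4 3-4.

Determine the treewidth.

A width-2 tree decomposition is:
Bags: B1 = {1, 2, 3}  B2 = {2, 3, 4}
Tree: B1–B2
Every bag has size at most 3, so the width is 3 − 1 = 2 and tw(G) ≤ 2. Conversely, {1, 2, 3} is a clique of size 3, and the vertices of any clique must share a bag in every tree decomposition; so some bag has ≥ 3 vertices and tw(G) ≥ 2. The upper and lower bounds meet at 2, so that is the treewidth.

2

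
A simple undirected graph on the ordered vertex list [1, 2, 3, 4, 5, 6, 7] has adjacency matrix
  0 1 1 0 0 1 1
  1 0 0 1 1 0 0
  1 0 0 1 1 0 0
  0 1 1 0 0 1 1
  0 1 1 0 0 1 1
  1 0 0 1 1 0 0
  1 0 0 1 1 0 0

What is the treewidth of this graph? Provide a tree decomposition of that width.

Each bag holds 4 vertices, so the decomposition has width 3, which upper-bounds the treewidth. For the lower bound: the 4 vertex sets {2,5}, {1,7}, {4}, {3} are disjoint, each induces a connected subgraph, and every pair is joined by at least one edge of G. Contracting each set to a single vertex therefore yields K_{4} as a minor, and since treewidth is minor-monotone, tw(G) ≥ tw(K_{4}) = 3. Therefore the treewidth is 3.

Treewidth 3.
One optimal decomposition is:
Bags: B1 = {1, 2, 4, 5}  B2 = {1, 4, 5, 7}  B3 = {1, 3, 4, 5}  B4 = {1, 4, 5, 6}
Tree: B1–B2, B2–B3, B3–B4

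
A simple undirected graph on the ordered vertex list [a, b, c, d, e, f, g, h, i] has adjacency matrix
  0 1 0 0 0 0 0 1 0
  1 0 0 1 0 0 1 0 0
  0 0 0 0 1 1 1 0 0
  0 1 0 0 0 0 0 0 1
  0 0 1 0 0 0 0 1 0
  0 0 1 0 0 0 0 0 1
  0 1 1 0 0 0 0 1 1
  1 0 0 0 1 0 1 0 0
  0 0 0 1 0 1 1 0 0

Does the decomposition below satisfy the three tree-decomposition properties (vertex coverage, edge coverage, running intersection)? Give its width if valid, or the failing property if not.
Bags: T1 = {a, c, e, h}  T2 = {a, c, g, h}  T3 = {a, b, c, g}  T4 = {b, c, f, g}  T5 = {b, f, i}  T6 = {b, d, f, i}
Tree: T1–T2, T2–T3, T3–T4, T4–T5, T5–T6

No — edge (g,i) lies in no bag.

A tree decomposition must satisfy three properties: every vertex lies in some bag; for every edge, both endpoints lie together in some bag; and for every vertex, the bags containing it form a connected subtree. Here edge (g,i) lies in no bag, so the decomposition is invalid.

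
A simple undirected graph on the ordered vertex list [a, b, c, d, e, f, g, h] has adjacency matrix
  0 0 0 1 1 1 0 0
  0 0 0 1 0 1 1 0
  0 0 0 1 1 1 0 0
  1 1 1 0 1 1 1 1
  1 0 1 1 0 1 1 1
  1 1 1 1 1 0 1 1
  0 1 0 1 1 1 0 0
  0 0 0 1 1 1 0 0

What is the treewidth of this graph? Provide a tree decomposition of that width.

Each bag holds 4 vertices, so the decomposition has width 3, which upper-bounds the treewidth. Conversely, {d, e, f, g} is a clique of size 4, and the vertices of any clique must share a bag in every tree decomposition; so some bag has ≥ 4 vertices and tw(G) ≥ 3. The upper and lower bounds meet at 3, so that is the treewidth.

Treewidth 3.
Bags: B1 = {d, e, f, h}  B2 = {d, e, f, g}  B3 = {b, d, f, g}  B4 = {c, d, e, f}  B5 = {a, d, e, f}
Tree: B1–B2, B2–B3, B2–B4, B2–B5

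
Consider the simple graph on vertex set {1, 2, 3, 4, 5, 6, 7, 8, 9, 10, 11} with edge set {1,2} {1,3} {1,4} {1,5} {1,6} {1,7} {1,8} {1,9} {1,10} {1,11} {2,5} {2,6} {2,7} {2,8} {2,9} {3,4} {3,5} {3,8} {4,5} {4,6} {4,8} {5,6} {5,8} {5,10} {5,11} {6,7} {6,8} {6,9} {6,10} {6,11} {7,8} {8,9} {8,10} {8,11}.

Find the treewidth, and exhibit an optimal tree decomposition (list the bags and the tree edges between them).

Each bag holds 5 vertices, so the decomposition has width 4, which upper-bounds the treewidth. Conversely, {1, 3, 4, 5, 8} is a clique of size 5, and the vertices of any clique must share a bag in every tree decomposition; so some bag has ≥ 5 vertices and tw(G) ≥ 4. Hence tw(G) = 4 exactly.

Treewidth 4.
Bags: B1 = {1, 2, 5, 6, 8}  B2 = {1, 4, 5, 6, 8}  B3 = {1, 3, 4, 5, 8}  B4 = {1, 5, 6, 8, 11}  B5 = {1, 2, 6, 8, 9}  B6 = {1, 2, 6, 7, 8}  B7 = {1, 5, 6, 8, 10}
Tree: B1–B2, B2–B3, B2–B4, B1–B5, B1–B6, B1–B7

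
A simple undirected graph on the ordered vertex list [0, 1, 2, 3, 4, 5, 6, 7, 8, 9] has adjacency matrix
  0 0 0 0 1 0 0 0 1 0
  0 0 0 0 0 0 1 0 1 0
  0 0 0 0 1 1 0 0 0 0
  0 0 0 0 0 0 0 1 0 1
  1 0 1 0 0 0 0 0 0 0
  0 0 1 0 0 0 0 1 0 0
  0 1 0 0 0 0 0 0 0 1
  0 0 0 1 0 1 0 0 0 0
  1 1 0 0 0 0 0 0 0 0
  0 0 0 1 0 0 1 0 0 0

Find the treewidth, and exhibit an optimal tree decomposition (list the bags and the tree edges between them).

The largest bag has 3 vertices, giving width 2; this decomposition certifies tw(G) ≤ 2. For the lower bound, G contains the cycle 5–2–4–0–8–1–6–9–3–7–5, so G is not a forest; only forests have treewidth ≤ 1, hence tw(G) ≥ 2. The upper and lower bounds meet at 2, so that is the treewidth.

Treewidth 2.
Bags: B1 = {2, 4, 5}  B2 = {0, 4, 5}  B3 = {0, 5, 8}  B4 = {1, 5, 8}  B5 = {1, 5, 6}  B6 = {5, 6, 9}  B7 = {3, 5, 9}  B8 = {3, 5, 7}
Tree: B1–B2, B2–B3, B3–B4, B4–B5, B5–B6, B6–B7, B7–B8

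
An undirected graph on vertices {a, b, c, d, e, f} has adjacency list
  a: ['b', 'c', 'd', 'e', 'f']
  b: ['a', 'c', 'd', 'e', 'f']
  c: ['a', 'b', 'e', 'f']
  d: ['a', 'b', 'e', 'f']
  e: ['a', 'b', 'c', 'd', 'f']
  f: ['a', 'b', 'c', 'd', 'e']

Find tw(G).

4

A width-4 tree decomposition is:
Bags: B1 = {a, b, d, e, f}  B2 = {a, b, c, e, f}
Tree: B1–B2
Each bag holds 5 vertices, so the decomposition has width 4, which upper-bounds the treewidth. Conversely, {a, b, d, e, f} is a clique of size 5, and the vertices of any clique must share a bag in every tree decomposition; so some bag has ≥ 5 vertices and tw(G) ≥ 4. Therefore the treewidth is 4.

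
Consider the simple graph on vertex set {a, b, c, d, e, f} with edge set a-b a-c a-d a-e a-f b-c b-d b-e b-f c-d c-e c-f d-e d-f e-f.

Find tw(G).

A width-5 tree decomposition is:
Bags: B1 = {a, b, c, d, e, f}
Tree: (single bag)
With just one bag of size 6, the width is 6 − 1 = 5, so tw(G) ≤ 5. On the other hand G contains the 6-clique {a, b, c, d, e, f}. A clique must lie in a single bag of any decomposition, so no decomposition can have width below 5. Therefore the treewidth is 5.

5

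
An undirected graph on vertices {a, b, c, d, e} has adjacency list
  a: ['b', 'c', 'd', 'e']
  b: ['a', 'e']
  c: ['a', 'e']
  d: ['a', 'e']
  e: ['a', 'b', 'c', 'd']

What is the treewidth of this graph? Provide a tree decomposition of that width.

Treewidth 2.
One such decomposition:
Bags: B1 = {a, c, e}  B2 = {a, b, e}  B3 = {a, d, e}
Tree: B1–B2, B1–B3

The largest bag has 3 vertices, giving width 2; this decomposition certifies tw(G) ≤ 2. On the other hand G contains the 3-clique {a, d, e}. A clique must lie in a single bag of any decomposition, so no decomposition can have width below 2. Hence tw(G) = 2 exactly.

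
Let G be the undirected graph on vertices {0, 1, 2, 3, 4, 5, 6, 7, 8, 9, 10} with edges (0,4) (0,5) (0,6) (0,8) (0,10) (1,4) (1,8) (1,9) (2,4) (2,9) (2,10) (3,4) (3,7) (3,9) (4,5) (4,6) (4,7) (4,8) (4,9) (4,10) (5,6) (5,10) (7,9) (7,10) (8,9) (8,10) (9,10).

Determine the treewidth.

3

A width-3 tree decomposition is:
Bags: B1 = {4, 8, 9, 10}  B2 = {2, 4, 9, 10}  B3 = {4, 7, 9, 10}  B4 = {3, 4, 7, 9}  B5 = {0, 4, 8, 10}  B6 = {1, 4, 8, 9}  B7 = {0, 4, 5, 10}  B8 = {0, 4, 5, 6}
Tree: B1–B2, B2–B3, B3–B4, B1–B5, B1–B6, B5–B7, B7–B8
The largest bag has 4 vertices, giving width 3; this decomposition certifies tw(G) ≤ 3. For the lower bound, the 4 vertices {0, 4, 8, 10} are pairwise adjacent, and any tree decomposition puts a clique entirely inside one bag — forcing width ≥ 3. Hence tw(G) = 3 exactly.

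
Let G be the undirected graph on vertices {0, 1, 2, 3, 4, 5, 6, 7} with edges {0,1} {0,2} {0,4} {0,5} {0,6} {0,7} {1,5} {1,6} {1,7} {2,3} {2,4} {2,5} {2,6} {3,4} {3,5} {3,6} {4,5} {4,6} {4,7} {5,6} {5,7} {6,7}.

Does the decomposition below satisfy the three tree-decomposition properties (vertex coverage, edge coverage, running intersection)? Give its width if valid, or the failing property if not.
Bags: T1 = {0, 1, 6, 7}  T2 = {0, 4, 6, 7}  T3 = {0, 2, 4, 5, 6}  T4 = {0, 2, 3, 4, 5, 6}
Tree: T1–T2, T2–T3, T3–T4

A tree decomposition must satisfy three properties: every vertex lies in some bag; for every edge, both endpoints lie together in some bag; and for every vertex, the bags containing it form a connected subtree. Here edge (5,7) lies in no bag, so the decomposition is invalid.

No — edge (5,7) lies in no bag.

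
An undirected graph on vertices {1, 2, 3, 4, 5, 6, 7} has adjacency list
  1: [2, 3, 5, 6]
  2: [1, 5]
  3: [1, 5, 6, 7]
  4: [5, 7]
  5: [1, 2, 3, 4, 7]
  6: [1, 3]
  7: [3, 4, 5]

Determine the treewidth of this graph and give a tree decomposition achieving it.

Treewidth 2.
One optimal decomposition is:
Bags: B1 = {1, 3, 5}  B2 = {3, 5, 7}  B3 = {4, 5, 7}  B4 = {1, 3, 6}  B5 = {1, 2, 5}
Tree: B1–B2, B2–B3, B1–B4, B1–B5

Every bag has size at most 3, so the width is 3 − 1 = 2 and tw(G) ≤ 2. For the lower bound, the 3 vertices {1, 2, 5} are pairwise adjacent, and any tree decomposition puts a clique entirely inside one bag — forcing width ≥ 2. Combining the bounds, tw(G) = 2.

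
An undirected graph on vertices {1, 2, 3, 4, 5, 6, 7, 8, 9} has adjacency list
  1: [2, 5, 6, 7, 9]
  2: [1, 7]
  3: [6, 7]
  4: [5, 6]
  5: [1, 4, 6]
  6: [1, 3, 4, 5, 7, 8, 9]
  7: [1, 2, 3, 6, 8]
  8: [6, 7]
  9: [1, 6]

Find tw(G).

2

A width-2 tree decomposition is:
Bags: B1 = {1, 6, 7}  B2 = {3, 6, 7}  B3 = {1, 2, 7}  B4 = {6, 7, 8}  B5 = {1, 5, 6}  B6 = {4, 5, 6}  B7 = {1, 6, 9}
Tree: B1–B2, B1–B3, B1–B4, B1–B5, B5–B6, B5–B7
Every bag has size at most 3, so the width is 3 − 1 = 2 and tw(G) ≤ 2. For the lower bound, the 3 vertices {1, 2, 7} are pairwise adjacent, and any tree decomposition puts a clique entirely inside one bag — forcing width ≥ 2. Hence tw(G) = 2 exactly.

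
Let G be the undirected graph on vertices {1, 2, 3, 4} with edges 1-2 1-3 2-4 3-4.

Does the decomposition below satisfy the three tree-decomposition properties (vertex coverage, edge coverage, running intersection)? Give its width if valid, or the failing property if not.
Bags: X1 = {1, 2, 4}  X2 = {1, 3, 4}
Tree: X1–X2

Checking the three conditions: (i) the bags cover all of {1, 2, 3, 4}; (ii) for each edge, some bag contains both endpoints; (iii) the bags containing any fixed vertex form a subtree. All hold, so the decomposition is valid with width 3 − 1 = 2.

Yes; width 2.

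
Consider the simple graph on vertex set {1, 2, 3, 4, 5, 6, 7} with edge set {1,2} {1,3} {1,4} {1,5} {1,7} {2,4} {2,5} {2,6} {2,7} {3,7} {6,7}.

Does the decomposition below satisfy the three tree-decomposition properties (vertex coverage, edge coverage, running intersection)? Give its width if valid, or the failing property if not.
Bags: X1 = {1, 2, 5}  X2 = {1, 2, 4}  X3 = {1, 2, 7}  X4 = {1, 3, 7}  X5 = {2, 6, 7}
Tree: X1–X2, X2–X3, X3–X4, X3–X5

Every vertex of G appears in some bag (union = {1, 2, 3, 4, 5, 6, 7}); every edge is covered by a bag; and for each vertex v the set of bags containing v is connected in the bag tree. The decomposition is therefore valid. The largest bag has 3 vertices, so the width is 2.

Yes; width 2.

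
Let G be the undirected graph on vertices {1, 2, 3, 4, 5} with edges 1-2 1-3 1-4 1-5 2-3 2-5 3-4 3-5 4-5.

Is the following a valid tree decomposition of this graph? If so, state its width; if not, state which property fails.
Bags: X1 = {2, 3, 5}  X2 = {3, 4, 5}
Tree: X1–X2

A tree decomposition must satisfy three properties: every vertex lies in some bag; for every edge, both endpoints lie together in some bag; and for every vertex, the bags containing it form a connected subtree. Here vertex 1 appears in no bag, so the decomposition is invalid.

No — vertex 1 appears in no bag.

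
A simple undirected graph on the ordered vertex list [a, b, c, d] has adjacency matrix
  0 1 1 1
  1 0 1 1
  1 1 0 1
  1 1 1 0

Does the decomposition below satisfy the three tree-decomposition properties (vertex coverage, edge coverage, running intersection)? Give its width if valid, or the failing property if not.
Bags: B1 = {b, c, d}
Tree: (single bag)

No — vertex a appears in no bag.

A tree decomposition must satisfy three properties: every vertex lies in some bag; for every edge, both endpoints lie together in some bag; and for every vertex, the bags containing it form a connected subtree. Here vertex a appears in no bag, so the decomposition is invalid.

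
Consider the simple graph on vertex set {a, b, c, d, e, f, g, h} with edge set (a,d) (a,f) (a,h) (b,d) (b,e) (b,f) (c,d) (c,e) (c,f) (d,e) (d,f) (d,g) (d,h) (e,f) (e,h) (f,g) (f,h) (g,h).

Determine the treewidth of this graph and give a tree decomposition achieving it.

Treewidth 3.
One optimal decomposition is:
Bags: B1 = {a, d, f, h}  B2 = {d, e, f, h}  B3 = {c, d, e, f}  B4 = {b, d, e, f}  B5 = {d, f, g, h}
Tree: B1–B2, B2–B3, B3–B4, B2–B5

Every bag has size at most 4, so the width is 4 − 1 = 3 and tw(G) ≤ 3. Conversely, {d, f, g, h} is a clique of size 4, and the vertices of any clique must share a bag in every tree decomposition; so some bag has ≥ 4 vertices and tw(G) ≥ 3. The upper and lower bounds meet at 3, so that is the treewidth.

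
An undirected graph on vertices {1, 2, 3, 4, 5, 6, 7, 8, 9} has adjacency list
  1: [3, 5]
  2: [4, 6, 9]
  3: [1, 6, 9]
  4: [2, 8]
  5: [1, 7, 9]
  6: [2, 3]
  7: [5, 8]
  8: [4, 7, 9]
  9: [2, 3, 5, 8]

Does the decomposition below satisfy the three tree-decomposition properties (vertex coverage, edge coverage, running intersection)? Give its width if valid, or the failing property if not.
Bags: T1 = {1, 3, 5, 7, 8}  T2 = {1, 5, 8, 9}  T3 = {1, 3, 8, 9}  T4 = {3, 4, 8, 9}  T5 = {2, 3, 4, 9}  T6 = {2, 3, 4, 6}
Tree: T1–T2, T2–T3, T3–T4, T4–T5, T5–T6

A tree decomposition must satisfy three properties: every vertex lies in some bag; for every edge, both endpoints lie together in some bag; and for every vertex, the bags containing it form a connected subtree. Here bags containing vertex 3 are not connected in the tree, so the decomposition is invalid.

No — bags containing vertex 3 are not connected in the tree.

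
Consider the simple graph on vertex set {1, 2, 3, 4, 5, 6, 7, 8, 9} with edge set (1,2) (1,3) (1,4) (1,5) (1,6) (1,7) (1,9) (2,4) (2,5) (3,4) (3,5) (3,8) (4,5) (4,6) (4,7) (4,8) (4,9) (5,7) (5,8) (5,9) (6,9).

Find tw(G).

A width-3 tree decomposition is:
Bags: B1 = {1, 4, 5, 7}  B2 = {1, 3, 4, 5}  B3 = {1, 4, 5, 9}  B4 = {1, 4, 6, 9}  B5 = {1, 2, 4, 5}  B6 = {3, 4, 5, 8}
Tree: B1–B2, B2–B3, B3–B4, B1–B5, B2–B6
Every bag has size at most 4, so the width is 4 − 1 = 3 and tw(G) ≤ 3. On the other hand G contains the 4-clique {3, 4, 5, 8}. A clique must lie in a single bag of any decomposition, so no decomposition can have width below 3. Combining the bounds, tw(G) = 3.

3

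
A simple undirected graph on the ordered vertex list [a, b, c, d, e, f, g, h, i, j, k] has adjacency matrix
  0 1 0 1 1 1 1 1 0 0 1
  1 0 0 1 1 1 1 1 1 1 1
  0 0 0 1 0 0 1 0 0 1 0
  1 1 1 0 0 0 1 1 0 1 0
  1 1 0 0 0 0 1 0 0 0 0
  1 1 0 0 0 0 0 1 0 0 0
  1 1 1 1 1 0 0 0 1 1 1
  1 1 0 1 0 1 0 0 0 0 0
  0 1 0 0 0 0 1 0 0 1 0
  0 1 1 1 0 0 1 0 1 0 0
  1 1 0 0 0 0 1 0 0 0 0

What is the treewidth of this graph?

3

A width-3 tree decomposition is:
Bags: B1 = {a, b, d, g}  B2 = {a, b, d, h}  B3 = {a, b, f, h}  B4 = {b, d, g, j}  B5 = {c, d, g, j}  B6 = {a, b, g, k}  B7 = {a, b, e, g}  B8 = {b, g, i, j}
Tree: B1–B2, B2–B3, B1–B4, B4–B5, B1–B6, B6–B7, B4–B8
Each bag holds 4 vertices, so the decomposition has width 3, which upper-bounds the treewidth. For the lower bound, the 4 vertices {c, d, g, j} are pairwise adjacent, and any tree decomposition puts a clique entirely inside one bag — forcing width ≥ 3. Therefore the treewidth is 3.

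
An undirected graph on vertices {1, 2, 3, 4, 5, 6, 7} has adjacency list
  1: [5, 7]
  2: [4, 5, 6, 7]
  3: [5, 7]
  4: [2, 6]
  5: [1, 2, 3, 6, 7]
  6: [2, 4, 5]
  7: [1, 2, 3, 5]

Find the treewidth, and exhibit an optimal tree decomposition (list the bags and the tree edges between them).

Every bag has size at most 3, so the width is 3 − 1 = 2 and tw(G) ≤ 2. Conversely, {2, 4, 6} is a clique of size 3, and the vertices of any clique must share a bag in every tree decomposition; so some bag has ≥ 3 vertices and tw(G) ≥ 2. Hence tw(G) = 2 exactly.

Treewidth 2.
One such decomposition:
Bags: B1 = {3, 5, 7}  B2 = {1, 5, 7}  B3 = {2, 5, 7}  B4 = {2, 5, 6}  B5 = {2, 4, 6}
Tree: B1–B2, B1–B3, B3–B4, B4–B5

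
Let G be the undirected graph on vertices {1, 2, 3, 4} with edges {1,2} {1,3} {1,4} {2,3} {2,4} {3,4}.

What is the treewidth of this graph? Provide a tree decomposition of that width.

A single bag containing all 4 vertices is trivially a valid decomposition of width 3. Conversely, {1, 2, 3, 4} is a clique of size 4, and the vertices of any clique must share a bag in every tree decomposition; so some bag has ≥ 4 vertices and tw(G) ≥ 3. The upper and lower bounds meet at 3, so that is the treewidth.

Treewidth 3.
Bags: B1 = {1, 2, 3, 4}
Tree: (single bag)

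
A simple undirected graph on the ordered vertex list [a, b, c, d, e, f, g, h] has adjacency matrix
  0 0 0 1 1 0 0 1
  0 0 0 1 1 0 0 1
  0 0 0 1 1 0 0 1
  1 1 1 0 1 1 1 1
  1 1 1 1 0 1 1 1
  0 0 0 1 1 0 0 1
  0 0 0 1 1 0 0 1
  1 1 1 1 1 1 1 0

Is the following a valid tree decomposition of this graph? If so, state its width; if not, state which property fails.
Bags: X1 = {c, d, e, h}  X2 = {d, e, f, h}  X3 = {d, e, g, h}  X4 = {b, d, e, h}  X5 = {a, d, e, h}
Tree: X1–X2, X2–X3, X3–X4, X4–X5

Yes; width 3.

Every vertex of G appears in some bag (union = {a, b, c, d, e, f, g, h}); every edge is covered by a bag; and for each vertex v the set of bags containing v is connected in the bag tree. The decomposition is therefore valid. The largest bag has 4 vertices, so the width is 3.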